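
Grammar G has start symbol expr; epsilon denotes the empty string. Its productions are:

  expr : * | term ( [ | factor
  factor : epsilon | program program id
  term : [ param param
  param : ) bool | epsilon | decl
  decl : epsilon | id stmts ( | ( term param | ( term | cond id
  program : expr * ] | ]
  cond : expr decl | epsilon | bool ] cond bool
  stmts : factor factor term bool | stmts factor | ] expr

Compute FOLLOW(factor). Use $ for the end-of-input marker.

In expr : factor: factor is at the end, add FOLLOW(expr) = { $, (, *, [, ], bool, id }.
In stmts : factor factor term bool: add FIRST(factor term bool) = { *, [, ] }.
In stmts : factor factor term bool: add FIRST(term bool) = { [ }.
In stmts : stmts factor: factor is at the end, add FOLLOW(stmts) = { (, *, [, ] }.
Union: FOLLOW(factor) = { $, (, *, [, ], bool, id }.

{ $, (, *, [, ], bool, id }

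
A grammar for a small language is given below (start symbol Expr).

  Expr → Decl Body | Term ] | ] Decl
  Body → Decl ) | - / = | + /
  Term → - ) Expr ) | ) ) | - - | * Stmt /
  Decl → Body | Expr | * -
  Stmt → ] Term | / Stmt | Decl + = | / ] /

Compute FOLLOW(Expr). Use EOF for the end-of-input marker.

Expr is the start symbol, so EOF ∈ FOLLOW(Expr).
In Term → - ) Expr ): add FIRST()) = { ) }.
In Decl → Expr: Expr is at the end, add FOLLOW(Decl) = { EOF, ), *, +, -, ] }.
Union: FOLLOW(Expr) = { EOF, ), *, +, -, ] }.

{ EOF, ), *, +, -, ] }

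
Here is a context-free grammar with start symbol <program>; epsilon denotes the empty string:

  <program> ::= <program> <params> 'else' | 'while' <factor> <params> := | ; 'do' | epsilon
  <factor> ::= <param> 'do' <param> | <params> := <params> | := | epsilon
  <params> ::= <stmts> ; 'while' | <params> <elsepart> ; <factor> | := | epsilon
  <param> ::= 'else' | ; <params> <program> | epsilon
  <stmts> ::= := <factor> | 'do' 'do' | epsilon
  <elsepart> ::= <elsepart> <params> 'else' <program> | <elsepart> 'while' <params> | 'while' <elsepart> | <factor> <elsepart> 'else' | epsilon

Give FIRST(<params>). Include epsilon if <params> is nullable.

{ 'do', 'else', 'while', :=, ;, epsilon }

From <params> ::= <stmts> ; 'while': <stmts> nullable, take FIRST(<stmts>) ∪ {;} = { 'do', :=, ; }.
From <params> ::= <params> <elsepart> ; <factor>: <params>, <elsepart> nullable, take FIRST(<params>) ∪ FIRST(<elsepart>) ∪ {;} = { 'do', 'else', 'while', :=, ; }.
<params> ::= := contributes {:=}.
<params> ::= epsilon contributes epsilon.
Union: FIRST(<params>) = { 'do', 'else', 'while', :=, ;, epsilon }.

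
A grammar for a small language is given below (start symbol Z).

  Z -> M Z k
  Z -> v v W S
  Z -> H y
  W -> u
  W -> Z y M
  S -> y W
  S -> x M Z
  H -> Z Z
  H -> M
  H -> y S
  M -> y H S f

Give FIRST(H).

From H -> Z Z: add FIRST(Z) = { v, y }.
From H -> M: add FIRST(M) = { y }.
H -> y S contributes {y}.
Union: FIRST(H) = { v, y }.

{ v, y }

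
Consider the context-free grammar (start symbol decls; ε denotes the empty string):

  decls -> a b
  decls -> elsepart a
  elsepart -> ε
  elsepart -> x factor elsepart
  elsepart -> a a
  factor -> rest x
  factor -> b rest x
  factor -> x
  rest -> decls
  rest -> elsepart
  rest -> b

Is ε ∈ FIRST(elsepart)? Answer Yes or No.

elsepart has an ε-production, so elsepart ⇒ ε.

Yes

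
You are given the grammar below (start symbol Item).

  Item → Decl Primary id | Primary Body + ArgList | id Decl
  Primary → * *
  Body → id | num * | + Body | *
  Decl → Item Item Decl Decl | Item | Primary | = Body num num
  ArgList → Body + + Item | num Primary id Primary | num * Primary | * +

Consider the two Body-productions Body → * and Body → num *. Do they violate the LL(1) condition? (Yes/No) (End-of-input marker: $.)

FIRST(*) = { * } and FIRST(num *) = { num }.
The FIRST sets are disjoint and neither alternative is nullable — no conflict.

No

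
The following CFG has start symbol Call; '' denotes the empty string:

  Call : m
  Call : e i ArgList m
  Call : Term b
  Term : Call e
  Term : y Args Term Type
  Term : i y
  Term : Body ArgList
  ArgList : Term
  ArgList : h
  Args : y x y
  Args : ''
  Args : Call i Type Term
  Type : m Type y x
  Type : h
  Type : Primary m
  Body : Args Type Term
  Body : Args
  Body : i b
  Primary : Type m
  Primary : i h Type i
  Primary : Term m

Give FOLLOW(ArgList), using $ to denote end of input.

{ b, e, h, i, m, y }

In Call : e i ArgList m: add FIRST(m) = { m }.
In Term : Body ArgList: ArgList is at the end, add FOLLOW(Term) = { b, e, h, i, m, y }.
Union: FOLLOW(ArgList) = { b, e, h, i, m, y }.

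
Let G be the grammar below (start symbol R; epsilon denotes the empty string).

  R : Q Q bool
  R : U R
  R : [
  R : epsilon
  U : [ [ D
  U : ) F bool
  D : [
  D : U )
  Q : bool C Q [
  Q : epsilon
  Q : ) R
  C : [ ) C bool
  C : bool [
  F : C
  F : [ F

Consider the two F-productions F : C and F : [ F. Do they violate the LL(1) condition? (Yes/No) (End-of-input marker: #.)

Yes

FIRST(C) = { [, bool } and FIRST([ F) = { [ }.
Both contain [, so the two alternatives are not disjoint — LL(1) conflict.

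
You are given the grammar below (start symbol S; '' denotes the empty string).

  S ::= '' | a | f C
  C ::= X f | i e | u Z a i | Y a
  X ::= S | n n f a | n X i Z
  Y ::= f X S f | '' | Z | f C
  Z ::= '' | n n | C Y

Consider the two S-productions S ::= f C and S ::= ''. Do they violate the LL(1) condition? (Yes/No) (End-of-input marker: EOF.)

Yes

FIRST(f C) = { f } and FIRST('') = { '' }.
The second alternative is nullable and FOLLOW(S) = { EOF, a, f, i } shares f with FIRST of the first — conflict.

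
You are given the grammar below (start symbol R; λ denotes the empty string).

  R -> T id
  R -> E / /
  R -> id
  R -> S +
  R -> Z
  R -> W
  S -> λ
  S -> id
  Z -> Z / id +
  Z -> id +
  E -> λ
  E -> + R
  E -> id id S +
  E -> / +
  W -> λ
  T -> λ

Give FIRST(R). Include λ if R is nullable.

From R -> T id: T nullable, take FIRST(T) ∪ {id} = { id }.
From R -> E / /: E nullable, take FIRST(E) ∪ {/} = { +, /, id }.
R -> id contributes {id}.
From R -> S +: S nullable, take FIRST(S) ∪ {+} = { +, id }.
From R -> Z: add FIRST(Z) = { id }.
From R -> W: add FIRST(W) = { λ } (including λ since W is nullable).
Union: FIRST(R) = { +, /, id, λ }.

{ +, /, id, λ }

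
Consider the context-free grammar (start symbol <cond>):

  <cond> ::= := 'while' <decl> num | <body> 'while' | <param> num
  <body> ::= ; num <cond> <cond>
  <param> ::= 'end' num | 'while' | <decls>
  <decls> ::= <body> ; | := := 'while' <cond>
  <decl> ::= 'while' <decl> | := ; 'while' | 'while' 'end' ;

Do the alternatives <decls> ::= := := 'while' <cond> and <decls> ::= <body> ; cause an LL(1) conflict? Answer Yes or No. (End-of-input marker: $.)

No

FIRST(:= := 'while' <cond>) = { := } and FIRST(<body> ;) = { ; }.
The FIRST sets are disjoint and neither alternative is nullable — no conflict.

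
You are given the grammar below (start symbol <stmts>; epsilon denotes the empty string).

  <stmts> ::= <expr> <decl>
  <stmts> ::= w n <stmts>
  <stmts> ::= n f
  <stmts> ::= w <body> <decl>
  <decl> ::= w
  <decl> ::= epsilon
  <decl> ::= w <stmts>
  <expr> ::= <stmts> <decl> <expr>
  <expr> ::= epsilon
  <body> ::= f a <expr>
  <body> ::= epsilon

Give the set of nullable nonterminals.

{ <body>, <decl>, <expr>, <stmts> }

Directly nullable (have an epsilon-production): <decl>, <expr>, <body>.
<stmts> ::= <expr> <decl> with every symbol nullable, so <stmts> is nullable.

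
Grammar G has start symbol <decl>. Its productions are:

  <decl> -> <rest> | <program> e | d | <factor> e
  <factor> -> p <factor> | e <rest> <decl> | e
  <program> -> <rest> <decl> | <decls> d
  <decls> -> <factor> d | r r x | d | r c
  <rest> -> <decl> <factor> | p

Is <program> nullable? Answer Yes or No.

No

No nonterminal in this grammar is nullable.
No production of <program> has an RHS whose symbols are all nullable, so <program> is not nullable.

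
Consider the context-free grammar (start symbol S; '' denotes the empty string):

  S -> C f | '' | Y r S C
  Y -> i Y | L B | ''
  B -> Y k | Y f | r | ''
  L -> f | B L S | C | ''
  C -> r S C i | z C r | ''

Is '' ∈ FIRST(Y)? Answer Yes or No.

Y has an ''-production, so Y ⇒ ''.

Yes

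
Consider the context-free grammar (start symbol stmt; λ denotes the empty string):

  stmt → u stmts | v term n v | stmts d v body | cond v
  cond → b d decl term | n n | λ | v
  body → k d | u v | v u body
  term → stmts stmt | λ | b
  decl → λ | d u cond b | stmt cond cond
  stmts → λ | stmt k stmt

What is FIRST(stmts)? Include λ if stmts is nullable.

{ b, d, n, u, v, λ }

stmts → λ contributes λ.
From stmts → stmt k stmt: add FIRST(stmt) = { b, d, n, u, v }.
Union: FIRST(stmts) = { b, d, n, u, v, λ }.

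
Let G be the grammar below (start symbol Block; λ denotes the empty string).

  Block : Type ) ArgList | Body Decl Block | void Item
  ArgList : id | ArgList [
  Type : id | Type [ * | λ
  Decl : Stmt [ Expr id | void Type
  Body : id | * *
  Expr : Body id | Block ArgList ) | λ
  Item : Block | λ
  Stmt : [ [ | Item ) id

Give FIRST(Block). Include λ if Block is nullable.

{ ), *, [, id, void }

From Block : Type ) ArgList: Type nullable, take FIRST(Type) ∪ {)} = { ), [, id }.
From Block : Body Decl Block: add FIRST(Body) = { *, id }.
Block : void Item contributes {void}.
Union: FIRST(Block) = { ), *, [, id, void }.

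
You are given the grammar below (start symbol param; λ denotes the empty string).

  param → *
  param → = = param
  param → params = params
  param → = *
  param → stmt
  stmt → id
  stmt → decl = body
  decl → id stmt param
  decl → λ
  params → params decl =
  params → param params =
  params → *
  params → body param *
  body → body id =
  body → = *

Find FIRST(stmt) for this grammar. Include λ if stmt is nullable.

{ =, id }

stmt → id contributes {id}.
From stmt → decl = body: decl nullable, take FIRST(decl) ∪ {=} = { =, id }.
Union: FIRST(stmt) = { =, id }.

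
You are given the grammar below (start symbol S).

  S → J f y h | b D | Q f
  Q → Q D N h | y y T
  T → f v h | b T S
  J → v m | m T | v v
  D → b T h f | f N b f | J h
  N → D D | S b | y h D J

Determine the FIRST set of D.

{ b, f, m, v }

D → b T h f contributes {b}.
D → f N b f contributes {f}.
From D → J h: add FIRST(J) = { m, v }.
Union: FIRST(D) = { b, f, m, v }.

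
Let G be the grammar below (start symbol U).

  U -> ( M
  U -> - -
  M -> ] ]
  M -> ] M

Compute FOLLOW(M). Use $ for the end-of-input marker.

In U -> ( M: M is at the end, add FOLLOW(U) = { $ }.
In M -> ] M: M is at the end, add FOLLOW(M) = { $ }.
Union: FOLLOW(M) = { $ }.

{ $ }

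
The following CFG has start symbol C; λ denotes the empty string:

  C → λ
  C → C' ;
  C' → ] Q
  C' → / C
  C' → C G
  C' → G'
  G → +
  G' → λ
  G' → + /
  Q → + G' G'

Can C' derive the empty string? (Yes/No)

Yes

C' → G' and each of G' is nullable, so C' ⇒* λ.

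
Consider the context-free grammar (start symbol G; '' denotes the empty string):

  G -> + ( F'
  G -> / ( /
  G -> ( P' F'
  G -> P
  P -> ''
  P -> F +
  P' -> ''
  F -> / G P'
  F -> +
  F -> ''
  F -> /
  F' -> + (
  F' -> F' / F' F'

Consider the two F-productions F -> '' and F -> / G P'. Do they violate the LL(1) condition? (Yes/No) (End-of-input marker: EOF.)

No

FIRST('') = { '' } and FIRST(/ G P') = { / }.
The first is nullable but FOLLOW(F) = { + } is disjoint from FIRST of the second.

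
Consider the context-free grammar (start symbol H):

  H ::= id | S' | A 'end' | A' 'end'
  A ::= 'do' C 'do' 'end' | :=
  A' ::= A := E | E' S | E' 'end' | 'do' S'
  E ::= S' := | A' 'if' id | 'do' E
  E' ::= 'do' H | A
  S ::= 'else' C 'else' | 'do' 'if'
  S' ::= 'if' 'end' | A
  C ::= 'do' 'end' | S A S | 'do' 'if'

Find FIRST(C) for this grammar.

{ 'do', 'else' }

C ::= 'do' 'end' contributes {'do'}.
From C ::= S A S: add FIRST(S) = { 'do', 'else' }.
C ::= 'do' 'if' contributes {'do'}.
Union: FIRST(C) = { 'do', 'else' }.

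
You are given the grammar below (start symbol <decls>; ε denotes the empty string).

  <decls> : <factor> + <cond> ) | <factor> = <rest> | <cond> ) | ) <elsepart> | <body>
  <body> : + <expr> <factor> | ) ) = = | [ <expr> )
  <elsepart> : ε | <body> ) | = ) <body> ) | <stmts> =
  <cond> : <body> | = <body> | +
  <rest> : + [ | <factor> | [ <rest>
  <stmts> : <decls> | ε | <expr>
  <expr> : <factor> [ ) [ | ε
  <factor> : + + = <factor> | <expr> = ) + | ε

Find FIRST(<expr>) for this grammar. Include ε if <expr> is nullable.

From <expr> : <factor> [ ) [: <factor> nullable, take FIRST(<factor>) ∪ {[} = { +, =, [ }.
<expr> : ε contributes ε.
Union: FIRST(<expr>) = { +, =, [, ε }.

{ +, =, [, ε }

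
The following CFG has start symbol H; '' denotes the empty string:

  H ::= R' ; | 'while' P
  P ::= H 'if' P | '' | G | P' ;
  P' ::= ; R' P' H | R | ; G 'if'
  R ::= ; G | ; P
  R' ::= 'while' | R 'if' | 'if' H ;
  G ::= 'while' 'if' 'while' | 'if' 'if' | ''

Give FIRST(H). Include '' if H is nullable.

From H ::= R' ;: add FIRST(R') = { 'if', 'while', ; }.
H ::= 'while' P contributes {'while'}.
Union: FIRST(H) = { 'if', 'while', ; }.

{ 'if', 'while', ; }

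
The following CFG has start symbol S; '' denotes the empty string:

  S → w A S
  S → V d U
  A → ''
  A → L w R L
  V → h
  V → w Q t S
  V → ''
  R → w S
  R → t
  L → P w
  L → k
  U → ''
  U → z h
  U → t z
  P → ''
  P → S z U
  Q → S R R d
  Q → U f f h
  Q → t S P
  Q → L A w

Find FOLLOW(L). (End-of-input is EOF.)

{ d, h, k, w }

In A → L w R L: add FIRST(w R L) = { w }.
In A → L w R L: L is at the end, add FOLLOW(A) = { d, h, w }.
In Q → L A w: add FIRST(A w) = { d, h, k, w }.
Union: FOLLOW(L) = { d, h, k, w }.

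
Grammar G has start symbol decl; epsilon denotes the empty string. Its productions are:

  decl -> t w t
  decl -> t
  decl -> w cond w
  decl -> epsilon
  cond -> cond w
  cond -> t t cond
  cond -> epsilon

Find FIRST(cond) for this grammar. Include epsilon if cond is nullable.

{ t, w, epsilon }

From cond -> cond w: cond nullable, take FIRST(cond) ∪ {w} = { t, w }.
cond -> t t cond contributes {t}.
cond -> epsilon contributes epsilon.
Union: FIRST(cond) = { t, w, epsilon }.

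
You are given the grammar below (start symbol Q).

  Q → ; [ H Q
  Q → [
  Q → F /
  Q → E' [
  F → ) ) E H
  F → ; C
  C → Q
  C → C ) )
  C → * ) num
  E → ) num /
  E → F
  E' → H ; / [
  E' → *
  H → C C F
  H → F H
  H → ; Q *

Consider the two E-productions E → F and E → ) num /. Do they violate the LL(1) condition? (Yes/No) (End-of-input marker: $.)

FIRST(F) = { ), ; } and FIRST() num /) = { ) }.
Both contain ), so the two alternatives are not disjoint — LL(1) conflict.

Yes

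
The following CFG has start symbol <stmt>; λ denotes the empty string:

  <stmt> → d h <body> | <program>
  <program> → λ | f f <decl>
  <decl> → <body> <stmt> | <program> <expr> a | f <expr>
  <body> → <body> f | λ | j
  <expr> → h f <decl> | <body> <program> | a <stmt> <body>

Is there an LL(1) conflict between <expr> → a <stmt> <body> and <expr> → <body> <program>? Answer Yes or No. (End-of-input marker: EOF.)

FIRST(a <stmt> <body>) = { a } and FIRST(<body> <program>) = { f, j, λ }.
The second alternative is nullable and FOLLOW(<expr>) = { EOF, a, f, h, j } shares a with FIRST of the first — conflict.

Yes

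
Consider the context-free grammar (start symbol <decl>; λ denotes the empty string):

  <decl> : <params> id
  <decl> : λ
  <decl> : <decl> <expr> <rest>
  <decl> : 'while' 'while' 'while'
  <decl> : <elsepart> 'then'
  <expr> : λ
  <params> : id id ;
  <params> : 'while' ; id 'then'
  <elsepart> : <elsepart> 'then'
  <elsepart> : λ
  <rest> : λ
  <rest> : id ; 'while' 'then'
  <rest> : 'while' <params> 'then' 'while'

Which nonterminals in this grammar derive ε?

Directly nullable (have an λ-production): <decl>, <expr>, <elsepart>, <rest>.
No other nonterminal has a production whose RHS symbols are all nullable.

{ <decl>, <elsepart>, <expr>, <rest> }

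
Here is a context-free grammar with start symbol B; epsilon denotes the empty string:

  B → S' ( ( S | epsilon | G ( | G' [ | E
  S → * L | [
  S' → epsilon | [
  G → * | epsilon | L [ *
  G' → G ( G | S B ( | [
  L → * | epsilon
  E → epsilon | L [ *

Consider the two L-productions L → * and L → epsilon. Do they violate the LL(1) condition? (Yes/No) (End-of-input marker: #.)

Yes

FIRST(*) = { * } and FIRST(epsilon) = { epsilon }.
The second alternative is nullable and FOLLOW(L) = { #, (, *, [ } shares * with FIRST of the first — conflict.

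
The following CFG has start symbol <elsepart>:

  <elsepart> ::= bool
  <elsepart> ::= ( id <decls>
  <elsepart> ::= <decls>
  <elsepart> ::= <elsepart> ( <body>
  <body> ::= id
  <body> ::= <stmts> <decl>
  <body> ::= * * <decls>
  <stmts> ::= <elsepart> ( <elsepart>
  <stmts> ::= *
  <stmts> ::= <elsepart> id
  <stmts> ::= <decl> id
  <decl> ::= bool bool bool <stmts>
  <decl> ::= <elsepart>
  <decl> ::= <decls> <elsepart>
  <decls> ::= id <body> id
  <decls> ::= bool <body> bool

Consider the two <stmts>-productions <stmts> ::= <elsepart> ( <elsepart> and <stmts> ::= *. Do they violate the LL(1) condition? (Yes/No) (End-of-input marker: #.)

FIRST(<elsepart> ( <elsepart>) = { (, bool, id } and FIRST(*) = { * }.
The FIRST sets are disjoint and neither alternative is nullable — no conflict.

No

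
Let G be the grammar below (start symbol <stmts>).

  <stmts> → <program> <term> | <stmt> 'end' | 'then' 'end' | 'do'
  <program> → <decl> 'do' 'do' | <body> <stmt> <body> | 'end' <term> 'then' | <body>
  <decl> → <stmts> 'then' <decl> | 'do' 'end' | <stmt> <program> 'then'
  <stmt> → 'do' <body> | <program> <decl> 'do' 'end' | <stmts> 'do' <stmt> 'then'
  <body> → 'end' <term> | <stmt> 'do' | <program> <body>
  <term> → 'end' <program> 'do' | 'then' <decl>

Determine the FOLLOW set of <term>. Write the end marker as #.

{ #, 'do', 'end', 'then' }

In <stmts> → <program> <term>: <term> is at the end, add FOLLOW(<stmts>) = { #, 'do', 'then' }.
In <program> → 'end' <term> 'then': add FIRST('then') = { 'then' }.
In <body> → 'end' <term>: <term> is at the end, add FOLLOW(<body>) = { 'do', 'end', 'then' }.
Union: FOLLOW(<term>) = { #, 'do', 'end', 'then' }.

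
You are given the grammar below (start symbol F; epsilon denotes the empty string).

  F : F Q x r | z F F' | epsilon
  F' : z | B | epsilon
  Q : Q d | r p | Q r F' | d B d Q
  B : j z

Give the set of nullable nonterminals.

{ F, F' }

Directly nullable (have an epsilon-production): F, F'.
No other nonterminal has a production whose RHS symbols are all nullable.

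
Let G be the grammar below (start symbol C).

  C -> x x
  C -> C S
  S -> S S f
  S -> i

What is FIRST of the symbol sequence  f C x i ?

{ f }

f is a terminal; add {f} and stop.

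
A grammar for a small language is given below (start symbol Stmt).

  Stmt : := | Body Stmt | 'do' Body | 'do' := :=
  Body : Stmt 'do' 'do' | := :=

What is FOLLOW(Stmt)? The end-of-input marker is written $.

Stmt is the start symbol, so $ ∈ FOLLOW(Stmt).
In Stmt : Body Stmt: Stmt is at the end, add FOLLOW(Stmt) = { $, 'do' }.
In Body : Stmt 'do' 'do': add FIRST('do' 'do') = { 'do' }.
Union: FOLLOW(Stmt) = { $, 'do' }.

{ $, 'do' }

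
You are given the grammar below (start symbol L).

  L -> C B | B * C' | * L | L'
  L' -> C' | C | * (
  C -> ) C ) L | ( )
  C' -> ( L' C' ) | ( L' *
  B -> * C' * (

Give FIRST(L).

From L -> C B: add FIRST(C) = { (, ) }.
From L -> B * C': add FIRST(B) = { * }.
L -> * L contributes {*}.
From L -> L': add FIRST(L') = { (, ), * }.
Union: FIRST(L) = { (, ), * }.

{ (, ), * }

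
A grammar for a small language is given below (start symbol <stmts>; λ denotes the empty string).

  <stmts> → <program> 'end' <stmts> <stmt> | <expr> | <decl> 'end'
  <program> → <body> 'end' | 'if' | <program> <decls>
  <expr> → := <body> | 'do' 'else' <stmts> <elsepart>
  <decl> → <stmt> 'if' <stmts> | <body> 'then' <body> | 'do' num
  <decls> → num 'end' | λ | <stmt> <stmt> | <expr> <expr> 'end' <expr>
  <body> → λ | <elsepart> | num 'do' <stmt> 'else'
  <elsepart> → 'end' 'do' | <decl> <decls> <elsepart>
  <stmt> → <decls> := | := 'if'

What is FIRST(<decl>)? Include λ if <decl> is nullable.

{ 'do', 'end', 'then', :=, num }

From <decl> → <stmt> 'if' <stmts>: add FIRST(<stmt>) = { 'do', :=, num }.
From <decl> → <body> 'then' <body>: <body> nullable, take FIRST(<body>) ∪ {'then'} = { 'do', 'end', 'then', :=, num }.
<decl> → 'do' num contributes {'do'}.
Union: FIRST(<decl>) = { 'do', 'end', 'then', :=, num }.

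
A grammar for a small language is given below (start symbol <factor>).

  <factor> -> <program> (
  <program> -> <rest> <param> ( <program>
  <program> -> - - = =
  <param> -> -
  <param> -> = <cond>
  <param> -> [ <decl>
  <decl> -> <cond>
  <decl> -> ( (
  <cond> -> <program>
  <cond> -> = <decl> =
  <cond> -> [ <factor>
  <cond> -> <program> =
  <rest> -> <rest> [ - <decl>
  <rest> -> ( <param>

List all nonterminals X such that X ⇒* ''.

No nonterminal has an empty production or an RHS whose symbols are all nullable.

{ } (none)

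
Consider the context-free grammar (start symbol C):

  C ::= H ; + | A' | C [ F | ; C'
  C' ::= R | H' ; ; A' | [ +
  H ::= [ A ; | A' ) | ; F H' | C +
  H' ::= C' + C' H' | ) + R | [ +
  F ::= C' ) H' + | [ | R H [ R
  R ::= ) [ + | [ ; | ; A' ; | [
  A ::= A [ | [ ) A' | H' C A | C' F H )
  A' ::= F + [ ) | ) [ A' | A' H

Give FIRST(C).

From C ::= H ; +: add FIRST(H) = { ), ;, [ }.
From C ::= A': add FIRST(A') = { ), ;, [ }.
From C ::= C [ F: add FIRST(C) = { ), ;, [ }.
C ::= ; C' contributes {;}.
Union: FIRST(C) = { ), ;, [ }.

{ ), ;, [ }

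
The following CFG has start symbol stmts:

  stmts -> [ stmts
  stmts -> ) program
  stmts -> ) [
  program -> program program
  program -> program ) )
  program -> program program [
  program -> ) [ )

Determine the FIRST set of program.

{ ) }

From program -> program program: add FIRST(program) = { ) }.
From program -> program ) ): add FIRST(program) = { ) }.
From program -> program program [: add FIRST(program) = { ) }.
program -> ) [ ) contributes {)}.
Union: FIRST(program) = { ) }.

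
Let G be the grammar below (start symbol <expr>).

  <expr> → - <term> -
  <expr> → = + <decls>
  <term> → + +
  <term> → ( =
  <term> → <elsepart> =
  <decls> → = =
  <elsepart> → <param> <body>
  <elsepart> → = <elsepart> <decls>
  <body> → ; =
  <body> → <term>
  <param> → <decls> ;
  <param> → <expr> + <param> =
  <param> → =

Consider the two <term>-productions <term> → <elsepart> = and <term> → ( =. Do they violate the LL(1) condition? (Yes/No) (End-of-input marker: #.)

No

FIRST(<elsepart> =) = { -, = } and FIRST(( =) = { ( }.
The FIRST sets are disjoint and neither alternative is nullable — no conflict.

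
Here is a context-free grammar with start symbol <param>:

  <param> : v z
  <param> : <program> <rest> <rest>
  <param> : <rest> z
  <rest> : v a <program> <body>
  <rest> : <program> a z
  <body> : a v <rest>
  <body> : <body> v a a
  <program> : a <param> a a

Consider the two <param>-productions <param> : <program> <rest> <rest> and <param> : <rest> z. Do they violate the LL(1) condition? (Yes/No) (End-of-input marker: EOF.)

FIRST(<program> <rest> <rest>) = { a } and FIRST(<rest> z) = { a, v }.
Both contain a, so the two alternatives are not disjoint — LL(1) conflict.

Yes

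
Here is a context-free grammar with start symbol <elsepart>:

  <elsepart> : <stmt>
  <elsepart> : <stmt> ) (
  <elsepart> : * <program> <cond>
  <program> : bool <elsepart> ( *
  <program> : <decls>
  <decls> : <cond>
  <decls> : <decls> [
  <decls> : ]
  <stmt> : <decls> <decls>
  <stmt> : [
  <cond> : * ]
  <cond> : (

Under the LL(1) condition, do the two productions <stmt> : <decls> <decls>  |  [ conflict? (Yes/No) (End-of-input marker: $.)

No

FIRST(<decls> <decls>) = { (, *, ] } and FIRST([) = { [ }.
The FIRST sets are disjoint and neither alternative is nullable — no conflict.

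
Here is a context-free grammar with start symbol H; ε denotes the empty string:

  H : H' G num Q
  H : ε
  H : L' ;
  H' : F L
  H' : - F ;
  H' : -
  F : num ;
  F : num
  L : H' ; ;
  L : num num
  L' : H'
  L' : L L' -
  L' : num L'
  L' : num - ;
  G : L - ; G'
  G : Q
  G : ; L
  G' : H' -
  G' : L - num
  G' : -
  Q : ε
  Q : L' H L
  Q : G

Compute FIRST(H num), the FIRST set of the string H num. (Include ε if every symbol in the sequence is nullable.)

{ -, num }

Add FIRST(H)\{ε} = { -, num }; H is nullable, continue.
num is a terminal; add {num} and stop.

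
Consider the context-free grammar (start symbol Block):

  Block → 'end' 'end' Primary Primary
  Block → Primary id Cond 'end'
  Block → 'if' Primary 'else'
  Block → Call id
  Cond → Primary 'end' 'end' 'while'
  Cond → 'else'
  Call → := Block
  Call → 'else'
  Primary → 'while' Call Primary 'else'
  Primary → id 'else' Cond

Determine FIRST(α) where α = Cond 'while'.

{ 'else', 'while', id }

Add FIRST(Cond) = { 'else', 'while', id }; Cond is not nullable, stop.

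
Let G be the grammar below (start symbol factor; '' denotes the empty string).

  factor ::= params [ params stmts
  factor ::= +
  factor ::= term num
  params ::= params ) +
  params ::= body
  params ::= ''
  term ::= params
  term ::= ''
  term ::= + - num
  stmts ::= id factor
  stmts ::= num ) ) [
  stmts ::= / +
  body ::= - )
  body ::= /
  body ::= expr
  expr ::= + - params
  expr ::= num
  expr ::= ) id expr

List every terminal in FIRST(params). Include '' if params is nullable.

{ ), +, -, /, num, '' }

From params ::= params ) +: params nullable, take FIRST(params) ∪ {)} = { ), +, -, /, num }.
From params ::= body: add FIRST(body) = { ), +, -, /, num }.
params ::= '' contributes ''.
Union: FIRST(params) = { ), +, -, /, num, '' }.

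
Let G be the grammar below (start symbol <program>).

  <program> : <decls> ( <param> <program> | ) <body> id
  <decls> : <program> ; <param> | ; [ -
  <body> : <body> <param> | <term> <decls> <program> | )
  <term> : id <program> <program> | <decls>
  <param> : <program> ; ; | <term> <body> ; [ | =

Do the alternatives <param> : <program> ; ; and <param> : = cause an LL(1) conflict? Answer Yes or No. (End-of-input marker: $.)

FIRST(<program> ; ;) = { ), ; } and FIRST(=) = { = }.
The FIRST sets are disjoint and neither alternative is nullable — no conflict.

No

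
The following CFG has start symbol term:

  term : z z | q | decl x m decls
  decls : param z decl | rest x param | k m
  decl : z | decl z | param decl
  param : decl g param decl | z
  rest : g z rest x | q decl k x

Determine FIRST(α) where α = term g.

Add FIRST(term) = { q, z }; term is not nullable, stop.

{ q, z }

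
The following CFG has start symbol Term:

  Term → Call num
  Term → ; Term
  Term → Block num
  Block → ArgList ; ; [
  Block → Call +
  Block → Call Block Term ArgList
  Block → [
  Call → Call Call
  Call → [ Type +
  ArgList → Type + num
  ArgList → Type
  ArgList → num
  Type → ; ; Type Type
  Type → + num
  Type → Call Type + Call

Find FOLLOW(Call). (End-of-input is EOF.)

In Term → Call num: add FIRST(num) = { num }.
In Block → Call +: add FIRST(+) = { + }.
In Block → Call Block Term ArgList: add FIRST(Block Term ArgList) = { +, ;, [, num }.
In Call → Call Call: add FIRST(Call) = { [ }.
In Call → Call Call: Call is at the end, add FOLLOW(Call) = { +, ;, [, num }.
In Type → Call Type + Call: add FIRST(Type + Call) = { +, ;, [ }.
In Type → Call Type + Call: Call is at the end, add FOLLOW(Type) = { +, ;, [, num }.
Union: FOLLOW(Call) = { +, ;, [, num }.

{ +, ;, [, num }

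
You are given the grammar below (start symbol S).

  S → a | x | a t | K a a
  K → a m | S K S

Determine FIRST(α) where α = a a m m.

a is a terminal; add {a} and stop.

{ a }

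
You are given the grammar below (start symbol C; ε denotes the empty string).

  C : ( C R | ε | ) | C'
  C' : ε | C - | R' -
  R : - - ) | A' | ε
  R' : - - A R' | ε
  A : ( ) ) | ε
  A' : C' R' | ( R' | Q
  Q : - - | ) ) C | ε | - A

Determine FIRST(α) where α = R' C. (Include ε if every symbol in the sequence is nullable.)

Add FIRST(R')\{ε} = { - }; R' is nullable, continue.
Add FIRST(C)\{ε} = { (, ), - }; C is nullable, continue.
Every symbol is nullable, so include ε.

{ (, ), -, ε }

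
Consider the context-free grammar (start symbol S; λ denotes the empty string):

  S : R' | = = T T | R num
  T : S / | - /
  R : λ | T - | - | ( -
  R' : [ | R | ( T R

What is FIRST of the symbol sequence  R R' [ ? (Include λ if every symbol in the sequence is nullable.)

{ (, -, /, =, [, num }

Add FIRST(R)\{λ} = { (, -, /, =, [, num }; R is nullable, continue.
Add FIRST(R')\{λ} = { (, -, /, =, [, num }; R' is nullable, continue.
[ is a terminal; add {[} and stop.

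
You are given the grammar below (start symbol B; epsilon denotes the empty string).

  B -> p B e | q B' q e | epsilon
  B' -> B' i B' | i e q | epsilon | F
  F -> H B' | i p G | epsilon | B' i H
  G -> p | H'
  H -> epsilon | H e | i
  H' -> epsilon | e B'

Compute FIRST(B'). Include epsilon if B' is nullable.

From B' -> B' i B': B' nullable, take FIRST(B') ∪ {i} = { e, i }.
B' -> i e q contributes {i}.
B' -> epsilon contributes epsilon.
From B' -> F: add FIRST(F) = { e, i, epsilon } (including epsilon since F is nullable).
Union: FIRST(B') = { e, i, epsilon }.

{ e, i, epsilon }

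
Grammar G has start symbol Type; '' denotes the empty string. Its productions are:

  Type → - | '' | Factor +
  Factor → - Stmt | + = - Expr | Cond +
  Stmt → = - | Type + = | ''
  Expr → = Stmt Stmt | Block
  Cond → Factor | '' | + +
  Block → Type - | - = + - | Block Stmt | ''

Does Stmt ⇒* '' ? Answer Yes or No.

Stmt has an ''-production, so Stmt ⇒ ''.

Yes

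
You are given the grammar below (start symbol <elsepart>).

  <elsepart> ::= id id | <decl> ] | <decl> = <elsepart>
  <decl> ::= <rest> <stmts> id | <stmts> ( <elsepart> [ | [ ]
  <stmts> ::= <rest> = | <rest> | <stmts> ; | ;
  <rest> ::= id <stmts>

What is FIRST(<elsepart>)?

<elsepart> ::= id id contributes {id}.
From <elsepart> ::= <decl> ]: add FIRST(<decl>) = { ;, [, id }.
From <elsepart> ::= <decl> = <elsepart>: add FIRST(<decl>) = { ;, [, id }.
Union: FIRST(<elsepart>) = { ;, [, id }.

{ ;, [, id }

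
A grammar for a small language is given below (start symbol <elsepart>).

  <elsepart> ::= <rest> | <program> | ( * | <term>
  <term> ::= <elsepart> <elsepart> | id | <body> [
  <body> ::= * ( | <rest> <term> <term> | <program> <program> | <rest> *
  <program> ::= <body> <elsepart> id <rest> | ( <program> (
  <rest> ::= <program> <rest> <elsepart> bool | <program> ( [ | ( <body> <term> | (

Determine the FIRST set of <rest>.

From <rest> ::= <program> <rest> <elsepart> bool: add FIRST(<program>) = { (, * }.
From <rest> ::= <program> ( [: add FIRST(<program>) = { (, * }.
<rest> ::= ( <body> <term> contributes {(}.
<rest> ::= ( contributes {(}.
Union: FIRST(<rest>) = { (, * }.

{ (, * }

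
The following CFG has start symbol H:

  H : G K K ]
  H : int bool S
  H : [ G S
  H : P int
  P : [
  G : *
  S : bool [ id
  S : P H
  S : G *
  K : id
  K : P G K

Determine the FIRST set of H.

From H : G K K ]: add FIRST(G) = { * }.
H : int bool S contributes {int}.
H : [ G S contributes {[}.
From H : P int: add FIRST(P) = { [ }.
Union: FIRST(H) = { *, [, int }.

{ *, [, int }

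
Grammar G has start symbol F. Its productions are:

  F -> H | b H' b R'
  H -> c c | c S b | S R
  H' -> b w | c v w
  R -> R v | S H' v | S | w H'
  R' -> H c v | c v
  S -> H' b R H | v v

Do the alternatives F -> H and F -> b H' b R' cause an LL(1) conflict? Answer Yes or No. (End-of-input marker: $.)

FIRST(H) = { b, c, v } and FIRST(b H' b R') = { b }.
Both contain b, so the two alternatives are not disjoint — LL(1) conflict.

Yes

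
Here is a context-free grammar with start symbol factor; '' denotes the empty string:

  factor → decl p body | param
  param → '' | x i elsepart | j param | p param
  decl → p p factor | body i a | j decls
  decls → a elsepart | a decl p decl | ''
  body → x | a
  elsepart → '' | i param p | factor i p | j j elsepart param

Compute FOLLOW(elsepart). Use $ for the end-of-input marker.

In param → x i elsepart: elsepart is at the end, add FOLLOW(param) = { $, i, j, p, x }.
In decls → a elsepart: elsepart is at the end, add FOLLOW(decls) = { p }.
In elsepart → j j elsepart param: add FIRST(param)\{''} = { j, p, x }.
  Since param is nullable, also add FOLLOW(elsepart) = { $, i, j, p, x }.
Union: FOLLOW(elsepart) = { $, i, j, p, x }.

{ $, i, j, p, x }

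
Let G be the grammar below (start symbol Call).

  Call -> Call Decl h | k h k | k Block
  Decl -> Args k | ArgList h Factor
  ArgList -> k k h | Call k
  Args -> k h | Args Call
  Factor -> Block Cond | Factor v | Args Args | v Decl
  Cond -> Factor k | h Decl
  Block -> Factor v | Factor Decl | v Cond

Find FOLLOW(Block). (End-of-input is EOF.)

{ EOF, h, k, v }

In Call -> k Block: Block is at the end, add FOLLOW(Call) = { EOF, h, k, v }.
In Factor -> Block Cond: add FIRST(Cond) = { h, k, v }.
Union: FOLLOW(Block) = { EOF, h, k, v }.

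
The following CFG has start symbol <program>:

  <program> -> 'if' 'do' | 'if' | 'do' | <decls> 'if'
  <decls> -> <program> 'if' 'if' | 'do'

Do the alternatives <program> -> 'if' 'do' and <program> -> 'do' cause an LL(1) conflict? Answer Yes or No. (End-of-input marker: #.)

FIRST('if' 'do') = { 'if' } and FIRST('do') = { 'do' }.
The FIRST sets are disjoint and neither alternative is nullable — no conflict.

No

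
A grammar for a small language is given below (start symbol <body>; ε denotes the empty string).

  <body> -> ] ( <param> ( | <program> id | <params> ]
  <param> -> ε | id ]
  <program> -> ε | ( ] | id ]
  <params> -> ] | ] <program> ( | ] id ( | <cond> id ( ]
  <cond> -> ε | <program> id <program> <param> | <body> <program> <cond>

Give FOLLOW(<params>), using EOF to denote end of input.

{ ] }

In <body> -> <params> ]: add FIRST(]) = { ] }.
Union: FOLLOW(<params>) = { ] }.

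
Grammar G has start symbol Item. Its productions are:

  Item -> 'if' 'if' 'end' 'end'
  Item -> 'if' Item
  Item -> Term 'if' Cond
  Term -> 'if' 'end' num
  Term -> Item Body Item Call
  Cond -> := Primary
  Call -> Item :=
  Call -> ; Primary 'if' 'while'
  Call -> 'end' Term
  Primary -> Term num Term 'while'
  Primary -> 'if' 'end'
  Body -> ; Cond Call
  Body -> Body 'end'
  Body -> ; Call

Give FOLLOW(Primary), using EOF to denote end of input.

In Cond -> := Primary: Primary is at the end, add FOLLOW(Cond) = { EOF, 'end', 'if', :=, ; }.
In Call -> ; Primary 'if' 'while': add FIRST('if' 'while') = { 'if' }.
Union: FOLLOW(Primary) = { EOF, 'end', 'if', :=, ; }.

{ EOF, 'end', 'if', :=, ; }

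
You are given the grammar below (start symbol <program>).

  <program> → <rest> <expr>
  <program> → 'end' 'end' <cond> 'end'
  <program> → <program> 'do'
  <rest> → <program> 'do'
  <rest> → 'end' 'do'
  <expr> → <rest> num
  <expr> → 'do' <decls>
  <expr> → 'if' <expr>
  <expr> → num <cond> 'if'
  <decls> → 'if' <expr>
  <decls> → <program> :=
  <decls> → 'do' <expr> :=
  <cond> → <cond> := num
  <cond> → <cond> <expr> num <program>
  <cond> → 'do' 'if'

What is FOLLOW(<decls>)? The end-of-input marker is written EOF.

In <expr> → 'do' <decls>: <decls> is at the end, add FOLLOW(<expr>) = { EOF, 'do', 'end', 'if', :=, num }.
Union: FOLLOW(<decls>) = { EOF, 'do', 'end', 'if', :=, num }.

{ EOF, 'do', 'end', 'if', :=, num }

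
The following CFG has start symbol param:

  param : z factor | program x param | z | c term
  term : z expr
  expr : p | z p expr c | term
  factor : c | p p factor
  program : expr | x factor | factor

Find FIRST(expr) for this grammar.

expr : p contributes {p}.
expr : z p expr c contributes {z}.
From expr : term: add FIRST(term) = { z }.
Union: FIRST(expr) = { p, z }.

{ p, z }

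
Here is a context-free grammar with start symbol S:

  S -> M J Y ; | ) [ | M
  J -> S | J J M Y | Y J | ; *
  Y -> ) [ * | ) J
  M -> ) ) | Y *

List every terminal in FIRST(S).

{ ) }

From S -> M J Y ;: add FIRST(M) = { ) }.
S -> ) [ contributes {)}.
From S -> M: add FIRST(M) = { ) }.
Union: FIRST(S) = { ) }.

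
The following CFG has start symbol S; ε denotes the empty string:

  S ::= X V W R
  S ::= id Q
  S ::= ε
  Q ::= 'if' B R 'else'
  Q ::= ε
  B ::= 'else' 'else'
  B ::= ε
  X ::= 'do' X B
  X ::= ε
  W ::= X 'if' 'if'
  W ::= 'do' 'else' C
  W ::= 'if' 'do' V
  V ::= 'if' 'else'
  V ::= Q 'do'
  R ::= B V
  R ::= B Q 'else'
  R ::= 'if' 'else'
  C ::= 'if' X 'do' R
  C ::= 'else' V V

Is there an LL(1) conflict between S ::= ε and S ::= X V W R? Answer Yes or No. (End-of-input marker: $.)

No

FIRST(ε) = { ε } and FIRST(X V W R) = { 'do', 'if' }.
The first is nullable but FOLLOW(S) = { $ } is disjoint from FIRST of the second.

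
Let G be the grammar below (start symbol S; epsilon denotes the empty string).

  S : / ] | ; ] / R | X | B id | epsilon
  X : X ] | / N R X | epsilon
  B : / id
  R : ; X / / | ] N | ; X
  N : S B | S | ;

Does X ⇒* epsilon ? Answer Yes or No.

X has an epsilon-production, so X ⇒ epsilon.

Yes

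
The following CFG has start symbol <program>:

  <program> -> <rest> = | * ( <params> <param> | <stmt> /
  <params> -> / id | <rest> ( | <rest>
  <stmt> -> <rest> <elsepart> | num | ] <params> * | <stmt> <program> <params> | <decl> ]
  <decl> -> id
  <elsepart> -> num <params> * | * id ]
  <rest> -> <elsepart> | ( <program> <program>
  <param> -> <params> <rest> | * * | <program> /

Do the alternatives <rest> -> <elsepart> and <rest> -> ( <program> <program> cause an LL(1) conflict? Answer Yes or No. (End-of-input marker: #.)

FIRST(<elsepart>) = { *, num } and FIRST(( <program> <program>) = { ( }.
The FIRST sets are disjoint and neither alternative is nullable — no conflict.

No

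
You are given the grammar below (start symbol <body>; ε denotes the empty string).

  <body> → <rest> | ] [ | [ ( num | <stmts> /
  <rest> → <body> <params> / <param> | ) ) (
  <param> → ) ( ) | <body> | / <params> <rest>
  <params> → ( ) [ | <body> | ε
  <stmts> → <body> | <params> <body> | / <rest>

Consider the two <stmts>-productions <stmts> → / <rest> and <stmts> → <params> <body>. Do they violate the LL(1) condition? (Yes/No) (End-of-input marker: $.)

Yes

FIRST(/ <rest>) = { / } and FIRST(<params> <body>) = { (, ), /, [, ] }.
Both contain /, so the two alternatives are not disjoint — LL(1) conflict.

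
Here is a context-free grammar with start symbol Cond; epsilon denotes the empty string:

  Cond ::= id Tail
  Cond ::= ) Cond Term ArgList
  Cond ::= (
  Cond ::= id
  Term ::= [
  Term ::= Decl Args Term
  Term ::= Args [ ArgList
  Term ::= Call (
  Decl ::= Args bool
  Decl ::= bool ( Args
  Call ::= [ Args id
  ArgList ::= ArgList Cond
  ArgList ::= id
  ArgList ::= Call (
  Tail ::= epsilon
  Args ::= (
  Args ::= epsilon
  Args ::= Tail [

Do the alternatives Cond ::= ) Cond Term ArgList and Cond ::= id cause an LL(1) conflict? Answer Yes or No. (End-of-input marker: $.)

No

FIRST() Cond Term ArgList) = { ) } and FIRST(id) = { id }.
The FIRST sets are disjoint and neither alternative is nullable — no conflict.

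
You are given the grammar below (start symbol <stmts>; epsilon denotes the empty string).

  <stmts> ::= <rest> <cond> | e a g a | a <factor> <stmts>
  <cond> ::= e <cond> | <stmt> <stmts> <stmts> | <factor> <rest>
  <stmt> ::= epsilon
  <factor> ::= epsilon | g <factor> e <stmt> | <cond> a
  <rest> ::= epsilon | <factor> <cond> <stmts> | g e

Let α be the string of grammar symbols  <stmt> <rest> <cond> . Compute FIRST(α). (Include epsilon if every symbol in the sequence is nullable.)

{ a, e, g, epsilon }

Add FIRST(<stmt>)\{epsilon} = {  }; <stmt> is nullable, continue.
Add FIRST(<rest>)\{epsilon} = { a, e, g }; <rest> is nullable, continue.
Add FIRST(<cond>)\{epsilon} = { a, e, g }; <cond> is nullable, continue.
Every symbol is nullable, so include epsilon.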